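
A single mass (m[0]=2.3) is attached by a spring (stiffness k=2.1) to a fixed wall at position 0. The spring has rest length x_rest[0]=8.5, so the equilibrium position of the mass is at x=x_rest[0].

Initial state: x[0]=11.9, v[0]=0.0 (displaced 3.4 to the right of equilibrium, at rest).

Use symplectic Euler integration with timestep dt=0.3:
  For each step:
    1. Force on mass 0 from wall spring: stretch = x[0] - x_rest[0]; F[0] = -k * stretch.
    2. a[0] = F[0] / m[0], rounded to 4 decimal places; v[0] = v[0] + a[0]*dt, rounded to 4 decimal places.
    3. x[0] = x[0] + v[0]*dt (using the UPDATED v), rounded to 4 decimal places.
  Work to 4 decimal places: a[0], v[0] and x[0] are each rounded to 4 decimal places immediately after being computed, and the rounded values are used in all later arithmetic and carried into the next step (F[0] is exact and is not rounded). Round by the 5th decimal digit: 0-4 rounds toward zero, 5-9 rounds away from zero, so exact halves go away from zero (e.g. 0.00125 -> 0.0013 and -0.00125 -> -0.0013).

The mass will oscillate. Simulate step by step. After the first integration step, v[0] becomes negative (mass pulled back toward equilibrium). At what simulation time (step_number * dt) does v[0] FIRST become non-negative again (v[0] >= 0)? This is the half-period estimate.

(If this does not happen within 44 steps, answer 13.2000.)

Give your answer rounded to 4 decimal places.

Answer: 3.3000

Derivation:
Step 0: x=[11.9000] v=[0.0000]
Step 1: x=[11.6206] v=[-0.9313]
Step 2: x=[11.0848] v=[-1.7861]
Step 3: x=[10.3366] v=[-2.4941]
Step 4: x=[9.4374] v=[-2.9972]
Step 5: x=[8.4612] v=[-3.2540]
Step 6: x=[7.4882] v=[-3.2434]
Step 7: x=[6.5983] v=[-2.9663]
Step 8: x=[5.8647] v=[-2.4454]
Step 9: x=[5.3476] v=[-1.7236]
Step 10: x=[5.0896] v=[-0.8601]
Step 11: x=[5.1118] v=[0.0740]
First v>=0 after going negative at step 11, time=3.3000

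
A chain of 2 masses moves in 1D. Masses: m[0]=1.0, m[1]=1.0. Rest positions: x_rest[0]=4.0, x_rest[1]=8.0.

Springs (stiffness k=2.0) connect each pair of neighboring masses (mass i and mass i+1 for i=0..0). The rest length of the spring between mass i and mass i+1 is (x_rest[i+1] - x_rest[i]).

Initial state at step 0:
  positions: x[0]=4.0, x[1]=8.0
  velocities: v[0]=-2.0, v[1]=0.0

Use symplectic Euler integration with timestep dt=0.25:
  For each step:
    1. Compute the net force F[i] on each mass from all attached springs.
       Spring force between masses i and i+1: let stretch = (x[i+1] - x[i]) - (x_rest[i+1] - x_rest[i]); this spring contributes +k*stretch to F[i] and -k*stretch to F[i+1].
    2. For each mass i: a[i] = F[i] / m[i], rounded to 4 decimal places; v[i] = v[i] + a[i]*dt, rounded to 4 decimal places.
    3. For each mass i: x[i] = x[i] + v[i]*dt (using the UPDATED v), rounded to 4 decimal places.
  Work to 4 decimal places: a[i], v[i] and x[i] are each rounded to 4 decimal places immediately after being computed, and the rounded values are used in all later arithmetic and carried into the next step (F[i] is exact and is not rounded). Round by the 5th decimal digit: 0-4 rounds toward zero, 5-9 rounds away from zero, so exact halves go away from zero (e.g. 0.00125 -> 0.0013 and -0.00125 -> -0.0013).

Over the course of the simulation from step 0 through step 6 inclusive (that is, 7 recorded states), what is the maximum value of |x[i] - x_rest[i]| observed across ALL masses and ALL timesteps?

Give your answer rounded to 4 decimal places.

Answer: 1.5564

Derivation:
Step 0: x=[4.0000 8.0000] v=[-2.0000 0.0000]
Step 1: x=[3.5000 8.0000] v=[-2.0000 0.0000]
Step 2: x=[3.0625 7.9375] v=[-1.7500 -0.2500]
Step 3: x=[2.7344 7.7656] v=[-1.3125 -0.6875]
Step 4: x=[2.5352 7.4648] v=[-0.7969 -1.2031]
Step 5: x=[2.4522 7.0478] v=[-0.3321 -1.6679]
Step 6: x=[2.4436 6.5564] v=[-0.0343 -1.9657]
Max displacement = 1.5564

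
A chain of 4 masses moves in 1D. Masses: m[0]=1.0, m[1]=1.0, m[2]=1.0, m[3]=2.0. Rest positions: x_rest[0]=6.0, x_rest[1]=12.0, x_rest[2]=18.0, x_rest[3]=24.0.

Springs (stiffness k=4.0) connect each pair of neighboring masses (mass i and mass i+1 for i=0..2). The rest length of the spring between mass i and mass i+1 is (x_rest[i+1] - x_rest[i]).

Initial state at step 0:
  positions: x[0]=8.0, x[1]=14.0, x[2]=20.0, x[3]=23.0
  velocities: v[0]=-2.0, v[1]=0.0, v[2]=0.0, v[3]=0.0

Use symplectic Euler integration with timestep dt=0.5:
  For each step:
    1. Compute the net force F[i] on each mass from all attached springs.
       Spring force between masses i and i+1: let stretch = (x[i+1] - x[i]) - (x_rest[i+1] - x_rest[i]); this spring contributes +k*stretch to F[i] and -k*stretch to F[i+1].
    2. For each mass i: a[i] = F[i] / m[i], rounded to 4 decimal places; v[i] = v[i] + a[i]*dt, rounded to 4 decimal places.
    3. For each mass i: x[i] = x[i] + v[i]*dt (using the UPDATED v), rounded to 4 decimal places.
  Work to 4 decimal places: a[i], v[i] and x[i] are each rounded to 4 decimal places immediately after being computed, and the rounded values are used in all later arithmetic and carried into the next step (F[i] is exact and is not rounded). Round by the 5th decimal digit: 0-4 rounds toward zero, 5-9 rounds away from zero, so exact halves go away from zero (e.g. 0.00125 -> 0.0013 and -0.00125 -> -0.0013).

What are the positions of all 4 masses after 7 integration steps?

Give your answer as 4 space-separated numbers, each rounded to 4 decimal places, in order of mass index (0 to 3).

Answer: 6.9375 11.9063 16.8282 22.6641

Derivation:
Step 0: x=[8.0000 14.0000 20.0000 23.0000] v=[-2.0000 0.0000 0.0000 0.0000]
Step 1: x=[7.0000 14.0000 17.0000 24.5000] v=[-2.0000 0.0000 -6.0000 3.0000]
Step 2: x=[7.0000 10.0000 18.5000 25.2500] v=[0.0000 -8.0000 3.0000 1.5000]
Step 3: x=[4.0000 11.5000 18.2500 25.6250] v=[-6.0000 3.0000 -0.5000 0.7500]
Step 4: x=[2.5000 12.2500 18.6250 25.3125] v=[-3.0000 1.5000 0.7500 -0.6250]
Step 5: x=[4.7500 9.6250 19.3125 24.6563] v=[4.5000 -5.2500 1.3750 -1.3125]
Step 6: x=[5.8750 11.8125 15.6563 24.3282] v=[2.2500 4.3750 -7.3124 -0.6563]
Step 7: x=[6.9375 11.9063 16.8282 22.6641] v=[2.1250 0.1876 2.3438 -3.3282]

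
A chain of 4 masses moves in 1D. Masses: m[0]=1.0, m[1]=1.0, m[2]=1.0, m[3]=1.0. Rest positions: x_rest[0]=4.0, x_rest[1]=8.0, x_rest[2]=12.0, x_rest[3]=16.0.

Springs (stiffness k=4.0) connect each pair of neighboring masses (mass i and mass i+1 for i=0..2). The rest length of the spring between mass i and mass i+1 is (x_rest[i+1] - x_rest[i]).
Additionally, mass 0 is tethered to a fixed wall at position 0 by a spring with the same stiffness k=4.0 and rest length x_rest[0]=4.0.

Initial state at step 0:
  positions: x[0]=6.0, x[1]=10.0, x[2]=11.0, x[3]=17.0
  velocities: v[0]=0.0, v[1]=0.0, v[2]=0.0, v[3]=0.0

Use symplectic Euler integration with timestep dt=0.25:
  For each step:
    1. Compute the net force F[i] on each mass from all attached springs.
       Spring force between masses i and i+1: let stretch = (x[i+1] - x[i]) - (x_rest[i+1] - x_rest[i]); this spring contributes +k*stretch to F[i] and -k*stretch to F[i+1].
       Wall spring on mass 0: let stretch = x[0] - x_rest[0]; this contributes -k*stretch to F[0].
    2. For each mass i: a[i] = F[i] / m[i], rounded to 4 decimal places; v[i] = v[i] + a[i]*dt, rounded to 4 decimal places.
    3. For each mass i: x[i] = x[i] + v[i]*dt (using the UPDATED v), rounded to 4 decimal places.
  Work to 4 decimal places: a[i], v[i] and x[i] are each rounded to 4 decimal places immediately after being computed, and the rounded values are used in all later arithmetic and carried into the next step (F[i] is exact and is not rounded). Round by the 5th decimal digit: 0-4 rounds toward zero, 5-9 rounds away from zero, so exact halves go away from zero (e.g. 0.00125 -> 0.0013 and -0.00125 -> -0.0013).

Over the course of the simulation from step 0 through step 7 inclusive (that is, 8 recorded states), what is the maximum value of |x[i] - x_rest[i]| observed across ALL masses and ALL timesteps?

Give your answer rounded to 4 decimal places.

Answer: 2.5313

Derivation:
Step 0: x=[6.0000 10.0000 11.0000 17.0000] v=[0.0000 0.0000 0.0000 0.0000]
Step 1: x=[5.5000 9.2500 12.2500 16.5000] v=[-2.0000 -3.0000 5.0000 -2.0000]
Step 2: x=[4.5625 8.3125 13.8125 15.9375] v=[-3.7500 -3.7500 6.2500 -2.2500]
Step 3: x=[3.4219 7.8125 14.5313 15.8438] v=[-4.5625 -2.0000 2.8750 -0.3750]
Step 4: x=[2.5235 7.8946 13.8985 16.4219] v=[-3.5938 0.3282 -2.5313 2.3125]
Step 5: x=[2.3370 8.1349 12.3956 17.3692] v=[-0.7462 0.9610 -6.0118 3.7891]
Step 6: x=[3.0157 7.9909 11.0709 18.0731] v=[2.7147 -0.5762 -5.2989 2.8155]
Step 7: x=[4.1843 7.3731 10.7267 18.0264] v=[4.6742 -2.4714 -1.3767 -0.1867]
Max displacement = 2.5313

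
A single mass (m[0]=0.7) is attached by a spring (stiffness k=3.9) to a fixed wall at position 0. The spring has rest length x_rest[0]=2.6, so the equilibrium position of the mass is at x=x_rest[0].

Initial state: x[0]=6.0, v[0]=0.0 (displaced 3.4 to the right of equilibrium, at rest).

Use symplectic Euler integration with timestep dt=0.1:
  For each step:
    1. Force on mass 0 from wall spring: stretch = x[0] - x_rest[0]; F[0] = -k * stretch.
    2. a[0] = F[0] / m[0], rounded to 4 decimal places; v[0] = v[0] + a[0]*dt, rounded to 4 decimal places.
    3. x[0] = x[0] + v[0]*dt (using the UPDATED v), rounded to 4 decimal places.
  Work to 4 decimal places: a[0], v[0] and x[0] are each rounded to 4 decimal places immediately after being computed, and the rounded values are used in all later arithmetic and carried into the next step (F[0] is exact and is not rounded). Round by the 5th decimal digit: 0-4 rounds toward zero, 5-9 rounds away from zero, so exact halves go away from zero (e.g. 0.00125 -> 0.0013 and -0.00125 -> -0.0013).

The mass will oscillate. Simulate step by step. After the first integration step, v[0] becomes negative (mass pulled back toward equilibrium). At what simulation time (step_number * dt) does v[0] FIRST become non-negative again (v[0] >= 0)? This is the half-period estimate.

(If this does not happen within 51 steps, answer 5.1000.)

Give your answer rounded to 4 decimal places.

Answer: 1.4000

Derivation:
Step 0: x=[6.0000] v=[0.0000]
Step 1: x=[5.8106] v=[-1.8943]
Step 2: x=[5.4423] v=[-3.6831]
Step 3: x=[4.9156] v=[-5.2667]
Step 4: x=[4.2599] v=[-6.5568]
Step 5: x=[3.5117] v=[-7.4816]
Step 6: x=[2.7127] v=[-7.9896]
Step 7: x=[1.9075] v=[-8.0524]
Step 8: x=[1.1408] v=[-7.6666]
Step 9: x=[0.4554] v=[-6.8536]
Step 10: x=[-0.1105] v=[-5.6588]
Step 11: x=[-0.5254] v=[-4.1487]
Step 12: x=[-0.7661] v=[-2.4074]
Step 13: x=[-0.8193] v=[-0.5320]
Step 14: x=[-0.6820] v=[1.3730]
First v>=0 after going negative at step 14, time=1.4000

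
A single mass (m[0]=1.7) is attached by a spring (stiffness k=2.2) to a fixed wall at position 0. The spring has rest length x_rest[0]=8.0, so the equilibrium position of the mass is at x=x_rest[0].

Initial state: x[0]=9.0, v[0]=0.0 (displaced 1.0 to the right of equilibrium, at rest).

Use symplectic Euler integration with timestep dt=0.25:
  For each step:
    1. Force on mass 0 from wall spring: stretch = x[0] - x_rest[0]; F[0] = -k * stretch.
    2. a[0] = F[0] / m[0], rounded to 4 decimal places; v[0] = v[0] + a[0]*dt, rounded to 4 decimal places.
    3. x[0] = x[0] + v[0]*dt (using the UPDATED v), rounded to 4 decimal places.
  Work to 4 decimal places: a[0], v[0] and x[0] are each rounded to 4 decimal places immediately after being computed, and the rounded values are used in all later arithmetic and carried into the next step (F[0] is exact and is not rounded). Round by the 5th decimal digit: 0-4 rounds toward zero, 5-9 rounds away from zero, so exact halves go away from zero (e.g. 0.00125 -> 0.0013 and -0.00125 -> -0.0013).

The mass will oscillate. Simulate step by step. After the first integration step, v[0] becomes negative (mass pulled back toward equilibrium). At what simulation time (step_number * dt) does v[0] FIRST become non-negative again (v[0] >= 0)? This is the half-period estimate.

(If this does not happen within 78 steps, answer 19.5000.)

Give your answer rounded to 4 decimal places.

Step 0: x=[9.0000] v=[0.0000]
Step 1: x=[8.9191] v=[-0.3235]
Step 2: x=[8.7639] v=[-0.6209]
Step 3: x=[8.5469] v=[-0.8681]
Step 4: x=[8.2856] v=[-1.0451]
Step 5: x=[8.0012] v=[-1.1375]
Step 6: x=[7.7167] v=[-1.1379]
Step 7: x=[7.4551] v=[-1.0463]
Step 8: x=[7.2376] v=[-0.8700]
Step 9: x=[7.0818] v=[-0.6234]
Step 10: x=[7.0002] v=[-0.3263]
Step 11: x=[6.9995] v=[-0.0028]
Step 12: x=[7.0797] v=[0.3209]
First v>=0 after going negative at step 12, time=3.0000

Answer: 3.0000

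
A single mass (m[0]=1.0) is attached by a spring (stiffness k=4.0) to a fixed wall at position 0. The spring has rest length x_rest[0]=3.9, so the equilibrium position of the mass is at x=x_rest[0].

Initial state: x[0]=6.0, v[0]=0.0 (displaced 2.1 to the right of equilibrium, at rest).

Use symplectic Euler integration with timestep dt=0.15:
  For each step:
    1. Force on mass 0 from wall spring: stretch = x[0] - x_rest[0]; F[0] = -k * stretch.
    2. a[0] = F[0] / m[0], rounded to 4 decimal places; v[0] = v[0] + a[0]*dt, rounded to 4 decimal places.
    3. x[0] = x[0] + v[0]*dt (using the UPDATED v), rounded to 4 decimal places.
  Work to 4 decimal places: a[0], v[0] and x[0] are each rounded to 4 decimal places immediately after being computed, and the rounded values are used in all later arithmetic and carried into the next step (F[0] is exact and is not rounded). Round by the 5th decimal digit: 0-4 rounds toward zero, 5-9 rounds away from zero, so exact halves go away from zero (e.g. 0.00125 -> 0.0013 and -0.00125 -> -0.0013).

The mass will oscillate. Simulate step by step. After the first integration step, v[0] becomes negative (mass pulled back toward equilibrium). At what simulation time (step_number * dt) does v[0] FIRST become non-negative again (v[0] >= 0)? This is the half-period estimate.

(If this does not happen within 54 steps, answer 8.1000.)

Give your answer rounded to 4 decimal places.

Step 0: x=[6.0000] v=[0.0000]
Step 1: x=[5.8110] v=[-1.2600]
Step 2: x=[5.4500] v=[-2.4066]
Step 3: x=[4.9495] v=[-3.3366]
Step 4: x=[4.3546] v=[-3.9663]
Step 5: x=[3.7187] v=[-4.2391]
Step 6: x=[3.0992] v=[-4.1303]
Step 7: x=[2.5517] v=[-3.6498]
Step 8: x=[2.1256] v=[-2.8408]
Step 9: x=[1.8592] v=[-1.7762]
Step 10: x=[1.7764] v=[-0.5517]
Step 11: x=[1.8848] v=[0.7225]
First v>=0 after going negative at step 11, time=1.6500

Answer: 1.6500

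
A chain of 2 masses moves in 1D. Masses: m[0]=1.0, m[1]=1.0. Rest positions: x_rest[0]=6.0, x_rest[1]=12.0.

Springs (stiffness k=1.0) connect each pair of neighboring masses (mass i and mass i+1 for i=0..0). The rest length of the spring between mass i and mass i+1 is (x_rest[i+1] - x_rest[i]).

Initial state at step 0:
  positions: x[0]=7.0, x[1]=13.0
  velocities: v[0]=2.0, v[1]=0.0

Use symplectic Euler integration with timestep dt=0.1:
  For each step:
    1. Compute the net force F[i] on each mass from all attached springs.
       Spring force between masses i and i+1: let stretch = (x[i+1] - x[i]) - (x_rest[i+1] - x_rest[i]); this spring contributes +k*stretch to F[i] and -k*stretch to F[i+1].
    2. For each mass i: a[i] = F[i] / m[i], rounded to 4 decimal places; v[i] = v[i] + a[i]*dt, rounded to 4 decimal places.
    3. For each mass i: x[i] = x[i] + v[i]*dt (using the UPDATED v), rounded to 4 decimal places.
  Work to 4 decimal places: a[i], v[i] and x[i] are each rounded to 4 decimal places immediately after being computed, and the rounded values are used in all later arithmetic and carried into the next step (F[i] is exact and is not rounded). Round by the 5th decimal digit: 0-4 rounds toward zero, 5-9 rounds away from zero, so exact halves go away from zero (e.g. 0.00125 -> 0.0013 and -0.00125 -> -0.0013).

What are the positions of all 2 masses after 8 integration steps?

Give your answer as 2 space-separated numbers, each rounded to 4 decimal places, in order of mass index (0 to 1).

Answer: 8.4418 13.1582

Derivation:
Step 0: x=[7.0000 13.0000] v=[2.0000 0.0000]
Step 1: x=[7.2000 13.0000] v=[2.0000 0.0000]
Step 2: x=[7.3980 13.0020] v=[1.9800 0.0200]
Step 3: x=[7.5920 13.0080] v=[1.9404 0.0596]
Step 4: x=[7.7802 13.0198] v=[1.8820 0.1180]
Step 5: x=[7.9608 13.0392] v=[1.8060 0.1940]
Step 6: x=[8.1322 13.0678] v=[1.7138 0.2862]
Step 7: x=[8.2929 13.1071] v=[1.6074 0.3926]
Step 8: x=[8.4418 13.1582] v=[1.4888 0.5112]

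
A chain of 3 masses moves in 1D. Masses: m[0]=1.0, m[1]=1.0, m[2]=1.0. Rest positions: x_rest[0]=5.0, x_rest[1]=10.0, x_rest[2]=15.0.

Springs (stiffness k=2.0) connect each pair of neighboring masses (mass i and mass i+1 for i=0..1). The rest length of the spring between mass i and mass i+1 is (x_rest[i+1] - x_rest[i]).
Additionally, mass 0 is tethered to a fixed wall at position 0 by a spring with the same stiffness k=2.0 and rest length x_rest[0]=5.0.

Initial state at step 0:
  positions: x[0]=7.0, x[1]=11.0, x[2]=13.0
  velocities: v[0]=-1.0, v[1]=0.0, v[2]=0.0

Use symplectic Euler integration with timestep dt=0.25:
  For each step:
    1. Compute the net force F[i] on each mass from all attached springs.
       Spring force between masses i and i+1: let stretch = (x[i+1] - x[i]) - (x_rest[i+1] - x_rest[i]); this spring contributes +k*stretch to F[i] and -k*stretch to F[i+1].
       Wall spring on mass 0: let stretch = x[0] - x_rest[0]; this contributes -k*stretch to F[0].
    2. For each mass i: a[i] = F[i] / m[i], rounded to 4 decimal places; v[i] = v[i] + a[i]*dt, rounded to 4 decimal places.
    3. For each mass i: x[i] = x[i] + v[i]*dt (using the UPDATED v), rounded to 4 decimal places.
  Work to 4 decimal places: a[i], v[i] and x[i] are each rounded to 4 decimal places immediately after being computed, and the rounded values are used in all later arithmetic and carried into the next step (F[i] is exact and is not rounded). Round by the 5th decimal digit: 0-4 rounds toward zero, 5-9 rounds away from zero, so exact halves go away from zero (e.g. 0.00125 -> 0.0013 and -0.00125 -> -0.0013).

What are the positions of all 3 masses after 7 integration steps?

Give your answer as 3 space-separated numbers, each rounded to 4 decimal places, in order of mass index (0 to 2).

Answer: 2.7189 8.5311 16.4430

Derivation:
Step 0: x=[7.0000 11.0000 13.0000] v=[-1.0000 0.0000 0.0000]
Step 1: x=[6.3750 10.7500 13.3750] v=[-2.5000 -1.0000 1.5000]
Step 2: x=[5.5000 10.2813 14.0469] v=[-3.5000 -1.8750 2.6875]
Step 3: x=[4.5352 9.6856 14.8731] v=[-3.8594 -2.3829 3.3047]
Step 4: x=[3.6473 9.0945 15.6759] v=[-3.5518 -2.3644 3.2110]
Step 5: x=[2.9843 8.6452 16.2810] v=[-2.6519 -1.7973 2.4203]
Step 6: x=[2.6559 8.4427 16.5566] v=[-1.3136 -0.8099 1.1024]
Step 7: x=[2.7189 8.5311 16.4430] v=[0.2519 0.3537 -0.4546]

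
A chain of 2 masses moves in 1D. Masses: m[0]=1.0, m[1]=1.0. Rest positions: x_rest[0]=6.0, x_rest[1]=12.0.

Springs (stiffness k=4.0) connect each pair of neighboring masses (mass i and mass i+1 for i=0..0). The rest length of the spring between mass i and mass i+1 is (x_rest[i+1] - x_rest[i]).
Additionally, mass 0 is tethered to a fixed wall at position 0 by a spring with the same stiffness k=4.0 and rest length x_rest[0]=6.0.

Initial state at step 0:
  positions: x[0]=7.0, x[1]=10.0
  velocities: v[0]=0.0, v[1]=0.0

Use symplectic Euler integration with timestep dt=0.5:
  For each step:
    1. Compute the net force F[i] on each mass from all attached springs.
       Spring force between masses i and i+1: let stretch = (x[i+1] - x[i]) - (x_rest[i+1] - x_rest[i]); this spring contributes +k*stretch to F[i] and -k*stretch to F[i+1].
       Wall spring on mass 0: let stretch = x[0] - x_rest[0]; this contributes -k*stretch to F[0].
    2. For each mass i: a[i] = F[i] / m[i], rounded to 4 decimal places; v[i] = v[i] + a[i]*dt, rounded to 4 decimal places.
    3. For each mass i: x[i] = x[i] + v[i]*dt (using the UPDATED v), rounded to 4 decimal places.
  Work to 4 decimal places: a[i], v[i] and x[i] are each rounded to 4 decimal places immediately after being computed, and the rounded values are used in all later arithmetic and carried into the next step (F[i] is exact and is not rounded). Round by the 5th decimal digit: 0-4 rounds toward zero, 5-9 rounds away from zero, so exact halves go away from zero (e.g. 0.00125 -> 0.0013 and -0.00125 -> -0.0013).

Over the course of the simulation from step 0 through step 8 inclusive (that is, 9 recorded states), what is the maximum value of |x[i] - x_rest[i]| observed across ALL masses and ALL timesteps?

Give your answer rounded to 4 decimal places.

Step 0: x=[7.0000 10.0000] v=[0.0000 0.0000]
Step 1: x=[3.0000 13.0000] v=[-8.0000 6.0000]
Step 2: x=[6.0000 12.0000] v=[6.0000 -2.0000]
Step 3: x=[9.0000 11.0000] v=[6.0000 -2.0000]
Step 4: x=[5.0000 14.0000] v=[-8.0000 6.0000]
Step 5: x=[5.0000 14.0000] v=[0.0000 0.0000]
Step 6: x=[9.0000 11.0000] v=[8.0000 -6.0000]
Step 7: x=[6.0000 12.0000] v=[-6.0000 2.0000]
Step 8: x=[3.0000 13.0000] v=[-6.0000 2.0000]
Max displacement = 3.0000

Answer: 3.0000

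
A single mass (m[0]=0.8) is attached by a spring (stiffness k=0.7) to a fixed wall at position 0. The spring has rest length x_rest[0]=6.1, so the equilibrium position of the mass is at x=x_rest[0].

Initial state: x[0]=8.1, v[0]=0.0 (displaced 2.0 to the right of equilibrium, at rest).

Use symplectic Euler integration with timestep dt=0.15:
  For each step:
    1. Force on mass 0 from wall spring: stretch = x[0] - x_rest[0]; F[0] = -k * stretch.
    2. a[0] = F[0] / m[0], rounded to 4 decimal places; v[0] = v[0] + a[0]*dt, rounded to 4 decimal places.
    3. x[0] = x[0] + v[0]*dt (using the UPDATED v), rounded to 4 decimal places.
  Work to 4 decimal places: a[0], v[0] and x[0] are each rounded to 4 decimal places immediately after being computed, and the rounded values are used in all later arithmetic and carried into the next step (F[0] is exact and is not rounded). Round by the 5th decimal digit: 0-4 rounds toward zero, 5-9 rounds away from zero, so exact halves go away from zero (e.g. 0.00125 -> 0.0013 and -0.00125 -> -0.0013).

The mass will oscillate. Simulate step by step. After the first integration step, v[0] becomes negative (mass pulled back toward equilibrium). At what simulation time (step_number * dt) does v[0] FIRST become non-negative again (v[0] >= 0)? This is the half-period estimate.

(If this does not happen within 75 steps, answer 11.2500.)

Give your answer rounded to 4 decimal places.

Step 0: x=[8.1000] v=[0.0000]
Step 1: x=[8.0606] v=[-0.2625]
Step 2: x=[7.9826] v=[-0.5198]
Step 3: x=[7.8676] v=[-0.7669]
Step 4: x=[7.7178] v=[-0.9989]
Step 5: x=[7.5361] v=[-1.2112]
Step 6: x=[7.3261] v=[-1.3997]
Step 7: x=[7.0920] v=[-1.5606]
Step 8: x=[6.8384] v=[-1.6908]
Step 9: x=[6.5702] v=[-1.7877]
Step 10: x=[6.2928] v=[-1.8494]
Step 11: x=[6.0116] v=[-1.8747]
Step 12: x=[5.7321] v=[-1.8631]
Step 13: x=[5.4599] v=[-1.8148]
Step 14: x=[5.2003] v=[-1.7308]
Step 15: x=[4.9584] v=[-1.6127]
Step 16: x=[4.7390] v=[-1.4629]
Step 17: x=[4.5464] v=[-1.2843]
Step 18: x=[4.3843] v=[-1.0804]
Step 19: x=[4.2560] v=[-0.8552]
Step 20: x=[4.1640] v=[-0.6132]
Step 21: x=[4.1101] v=[-0.3591]
Step 22: x=[4.0954] v=[-0.0979]
Step 23: x=[4.1202] v=[0.1652]
First v>=0 after going negative at step 23, time=3.4500

Answer: 3.4500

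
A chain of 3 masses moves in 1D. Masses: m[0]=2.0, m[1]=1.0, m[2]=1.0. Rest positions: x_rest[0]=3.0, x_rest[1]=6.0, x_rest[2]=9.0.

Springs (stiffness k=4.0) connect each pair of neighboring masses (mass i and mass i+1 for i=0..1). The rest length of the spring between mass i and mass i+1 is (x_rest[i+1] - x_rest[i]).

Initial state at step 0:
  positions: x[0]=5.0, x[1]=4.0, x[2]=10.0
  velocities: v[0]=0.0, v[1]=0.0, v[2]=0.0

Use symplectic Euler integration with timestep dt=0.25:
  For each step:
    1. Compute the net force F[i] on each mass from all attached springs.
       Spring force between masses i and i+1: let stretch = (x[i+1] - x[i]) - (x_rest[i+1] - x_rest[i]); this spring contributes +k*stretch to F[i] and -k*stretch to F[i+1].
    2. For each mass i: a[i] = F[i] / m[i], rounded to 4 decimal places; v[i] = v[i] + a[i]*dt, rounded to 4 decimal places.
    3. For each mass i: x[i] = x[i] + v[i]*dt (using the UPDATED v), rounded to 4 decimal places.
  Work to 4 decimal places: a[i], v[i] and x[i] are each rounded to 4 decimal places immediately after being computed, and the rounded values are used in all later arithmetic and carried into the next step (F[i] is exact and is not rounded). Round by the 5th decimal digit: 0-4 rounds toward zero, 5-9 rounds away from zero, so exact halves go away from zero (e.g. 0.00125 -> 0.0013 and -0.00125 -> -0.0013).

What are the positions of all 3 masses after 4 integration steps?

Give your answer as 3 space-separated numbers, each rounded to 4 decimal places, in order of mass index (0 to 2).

Answer: 3.0591 8.8604 9.0215

Derivation:
Step 0: x=[5.0000 4.0000 10.0000] v=[0.0000 0.0000 0.0000]
Step 1: x=[4.5000 5.7500 9.2500] v=[-2.0000 7.0000 -3.0000]
Step 2: x=[3.7813 8.0625 8.3750] v=[-2.8750 9.2500 -3.5000]
Step 3: x=[3.2227 9.3828 8.1719] v=[-2.2344 5.2813 -0.8125]
Step 4: x=[3.0591 8.8604 9.0215] v=[-0.6544 -2.0897 3.3984]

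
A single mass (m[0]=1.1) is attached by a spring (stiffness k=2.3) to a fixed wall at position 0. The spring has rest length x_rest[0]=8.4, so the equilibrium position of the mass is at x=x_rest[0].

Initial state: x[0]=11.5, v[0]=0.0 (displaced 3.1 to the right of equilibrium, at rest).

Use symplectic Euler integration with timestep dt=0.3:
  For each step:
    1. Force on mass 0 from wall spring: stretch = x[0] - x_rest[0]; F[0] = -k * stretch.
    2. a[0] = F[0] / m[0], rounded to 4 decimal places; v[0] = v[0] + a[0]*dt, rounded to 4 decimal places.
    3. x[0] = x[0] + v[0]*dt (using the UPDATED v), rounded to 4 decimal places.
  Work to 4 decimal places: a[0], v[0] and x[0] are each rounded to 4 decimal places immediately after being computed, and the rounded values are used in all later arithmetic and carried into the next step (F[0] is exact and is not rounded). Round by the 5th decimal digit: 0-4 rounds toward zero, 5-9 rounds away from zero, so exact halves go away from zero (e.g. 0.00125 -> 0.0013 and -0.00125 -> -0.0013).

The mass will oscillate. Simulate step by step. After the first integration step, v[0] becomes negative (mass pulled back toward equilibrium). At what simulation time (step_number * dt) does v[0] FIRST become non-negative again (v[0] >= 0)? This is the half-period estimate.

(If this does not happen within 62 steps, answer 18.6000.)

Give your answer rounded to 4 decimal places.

Step 0: x=[11.5000] v=[0.0000]
Step 1: x=[10.9167] v=[-1.9445]
Step 2: x=[9.8597] v=[-3.5232]
Step 3: x=[8.5281] v=[-4.4388]
Step 4: x=[7.1724] v=[-4.5191]
Step 5: x=[6.0477] v=[-3.7491]
Step 6: x=[5.3656] v=[-2.2736]
Step 7: x=[5.2545] v=[-0.3702]
Step 8: x=[5.7354] v=[1.6029]
First v>=0 after going negative at step 8, time=2.4000

Answer: 2.4000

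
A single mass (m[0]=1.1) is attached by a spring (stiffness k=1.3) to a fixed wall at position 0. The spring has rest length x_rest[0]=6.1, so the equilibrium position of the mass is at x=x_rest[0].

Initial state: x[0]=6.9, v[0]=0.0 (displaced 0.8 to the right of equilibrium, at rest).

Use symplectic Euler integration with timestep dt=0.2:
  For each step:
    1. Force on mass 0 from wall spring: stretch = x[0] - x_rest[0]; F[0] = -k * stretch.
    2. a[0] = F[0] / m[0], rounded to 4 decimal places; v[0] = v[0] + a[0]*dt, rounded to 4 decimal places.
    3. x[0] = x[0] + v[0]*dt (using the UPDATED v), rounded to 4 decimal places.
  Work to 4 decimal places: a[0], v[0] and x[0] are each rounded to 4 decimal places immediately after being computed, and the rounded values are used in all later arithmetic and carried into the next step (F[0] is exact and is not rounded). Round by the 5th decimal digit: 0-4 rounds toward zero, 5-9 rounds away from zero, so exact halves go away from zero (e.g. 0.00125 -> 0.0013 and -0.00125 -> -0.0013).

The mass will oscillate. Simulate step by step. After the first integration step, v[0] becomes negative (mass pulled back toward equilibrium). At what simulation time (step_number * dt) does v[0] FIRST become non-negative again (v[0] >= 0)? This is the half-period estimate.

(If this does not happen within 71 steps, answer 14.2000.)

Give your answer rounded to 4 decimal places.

Answer: 3.0000

Derivation:
Step 0: x=[6.9000] v=[0.0000]
Step 1: x=[6.8622] v=[-0.1891]
Step 2: x=[6.7883] v=[-0.3693]
Step 3: x=[6.6819] v=[-0.5320]
Step 4: x=[6.5480] v=[-0.6695]
Step 5: x=[6.3929] v=[-0.7754]
Step 6: x=[6.2240] v=[-0.8446]
Step 7: x=[6.0492] v=[-0.8739]
Step 8: x=[5.8768] v=[-0.8619]
Step 9: x=[5.7150] v=[-0.8091]
Step 10: x=[5.5714] v=[-0.7181]
Step 11: x=[5.4528] v=[-0.5932]
Step 12: x=[5.3648] v=[-0.4402]
Step 13: x=[5.3115] v=[-0.2664]
Step 14: x=[5.2955] v=[-0.0800]
Step 15: x=[5.3175] v=[0.1102]
First v>=0 after going negative at step 15, time=3.0000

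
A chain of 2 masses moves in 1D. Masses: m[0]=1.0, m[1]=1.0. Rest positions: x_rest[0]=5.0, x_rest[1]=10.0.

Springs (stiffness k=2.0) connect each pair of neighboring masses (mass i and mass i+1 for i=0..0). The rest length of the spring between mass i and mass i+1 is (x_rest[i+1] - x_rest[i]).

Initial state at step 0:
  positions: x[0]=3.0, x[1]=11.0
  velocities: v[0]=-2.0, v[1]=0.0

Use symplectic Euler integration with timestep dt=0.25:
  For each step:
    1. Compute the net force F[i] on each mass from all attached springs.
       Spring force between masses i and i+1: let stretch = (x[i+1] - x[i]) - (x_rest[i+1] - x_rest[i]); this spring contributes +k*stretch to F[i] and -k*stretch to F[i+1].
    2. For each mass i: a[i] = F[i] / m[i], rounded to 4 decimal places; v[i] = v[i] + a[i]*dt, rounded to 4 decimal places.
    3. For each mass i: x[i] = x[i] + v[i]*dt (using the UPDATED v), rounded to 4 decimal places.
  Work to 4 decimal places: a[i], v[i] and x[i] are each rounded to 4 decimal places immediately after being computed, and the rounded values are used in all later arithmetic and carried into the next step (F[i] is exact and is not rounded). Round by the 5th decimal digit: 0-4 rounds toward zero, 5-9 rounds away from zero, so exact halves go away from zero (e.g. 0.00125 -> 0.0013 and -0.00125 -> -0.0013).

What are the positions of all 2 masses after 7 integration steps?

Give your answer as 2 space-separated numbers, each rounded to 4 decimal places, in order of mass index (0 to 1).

Step 0: x=[3.0000 11.0000] v=[-2.0000 0.0000]
Step 1: x=[2.8750 10.6250] v=[-0.5000 -1.5000]
Step 2: x=[3.0938 9.9063] v=[0.8750 -2.8750]
Step 3: x=[3.5391 8.9610] v=[1.7813 -3.7813]
Step 4: x=[4.0372 7.9629] v=[1.9923 -3.9923]
Step 5: x=[4.4010 7.0991] v=[1.4552 -3.4552]
Step 6: x=[4.4771 6.5230] v=[0.3043 -2.3043]
Step 7: x=[4.1839 6.3162] v=[-1.1728 -0.8273]

Answer: 4.1839 6.3162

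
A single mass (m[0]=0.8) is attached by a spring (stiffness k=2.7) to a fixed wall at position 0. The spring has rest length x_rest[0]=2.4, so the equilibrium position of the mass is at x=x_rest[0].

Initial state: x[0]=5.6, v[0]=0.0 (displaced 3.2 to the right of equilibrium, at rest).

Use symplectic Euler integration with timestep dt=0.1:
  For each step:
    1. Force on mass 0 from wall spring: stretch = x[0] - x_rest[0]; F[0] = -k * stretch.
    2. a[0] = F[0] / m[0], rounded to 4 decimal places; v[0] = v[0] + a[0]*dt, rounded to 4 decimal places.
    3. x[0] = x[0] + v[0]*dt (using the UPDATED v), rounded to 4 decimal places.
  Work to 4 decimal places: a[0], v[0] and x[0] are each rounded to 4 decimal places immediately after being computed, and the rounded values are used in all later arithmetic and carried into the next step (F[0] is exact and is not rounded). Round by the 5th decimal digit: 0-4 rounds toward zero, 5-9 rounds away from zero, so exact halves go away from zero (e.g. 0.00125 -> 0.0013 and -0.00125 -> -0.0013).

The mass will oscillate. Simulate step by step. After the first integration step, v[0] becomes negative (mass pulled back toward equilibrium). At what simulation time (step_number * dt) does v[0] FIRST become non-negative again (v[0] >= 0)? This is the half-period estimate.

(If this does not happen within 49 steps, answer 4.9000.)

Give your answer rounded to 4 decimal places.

Step 0: x=[5.6000] v=[0.0000]
Step 1: x=[5.4920] v=[-1.0800]
Step 2: x=[5.2796] v=[-2.1236]
Step 3: x=[4.9701] v=[-3.0955]
Step 4: x=[4.5738] v=[-3.9629]
Step 5: x=[4.1041] v=[-4.6966]
Step 6: x=[3.5769] v=[-5.2717]
Step 7: x=[3.0100] v=[-5.6689]
Step 8: x=[2.4225] v=[-5.8748]
Step 9: x=[1.8343] v=[-5.8824]
Step 10: x=[1.2652] v=[-5.6915]
Step 11: x=[0.7344] v=[-5.3085]
Step 12: x=[0.2598] v=[-4.7464]
Step 13: x=[-0.1426] v=[-4.0241]
Step 14: x=[-0.4592] v=[-3.1660]
Step 15: x=[-0.6793] v=[-2.2010]
Step 16: x=[-0.7955] v=[-1.1617]
Step 17: x=[-0.8038] v=[-0.0832]
Step 18: x=[-0.7040] v=[0.9981]
First v>=0 after going negative at step 18, time=1.8000

Answer: 1.8000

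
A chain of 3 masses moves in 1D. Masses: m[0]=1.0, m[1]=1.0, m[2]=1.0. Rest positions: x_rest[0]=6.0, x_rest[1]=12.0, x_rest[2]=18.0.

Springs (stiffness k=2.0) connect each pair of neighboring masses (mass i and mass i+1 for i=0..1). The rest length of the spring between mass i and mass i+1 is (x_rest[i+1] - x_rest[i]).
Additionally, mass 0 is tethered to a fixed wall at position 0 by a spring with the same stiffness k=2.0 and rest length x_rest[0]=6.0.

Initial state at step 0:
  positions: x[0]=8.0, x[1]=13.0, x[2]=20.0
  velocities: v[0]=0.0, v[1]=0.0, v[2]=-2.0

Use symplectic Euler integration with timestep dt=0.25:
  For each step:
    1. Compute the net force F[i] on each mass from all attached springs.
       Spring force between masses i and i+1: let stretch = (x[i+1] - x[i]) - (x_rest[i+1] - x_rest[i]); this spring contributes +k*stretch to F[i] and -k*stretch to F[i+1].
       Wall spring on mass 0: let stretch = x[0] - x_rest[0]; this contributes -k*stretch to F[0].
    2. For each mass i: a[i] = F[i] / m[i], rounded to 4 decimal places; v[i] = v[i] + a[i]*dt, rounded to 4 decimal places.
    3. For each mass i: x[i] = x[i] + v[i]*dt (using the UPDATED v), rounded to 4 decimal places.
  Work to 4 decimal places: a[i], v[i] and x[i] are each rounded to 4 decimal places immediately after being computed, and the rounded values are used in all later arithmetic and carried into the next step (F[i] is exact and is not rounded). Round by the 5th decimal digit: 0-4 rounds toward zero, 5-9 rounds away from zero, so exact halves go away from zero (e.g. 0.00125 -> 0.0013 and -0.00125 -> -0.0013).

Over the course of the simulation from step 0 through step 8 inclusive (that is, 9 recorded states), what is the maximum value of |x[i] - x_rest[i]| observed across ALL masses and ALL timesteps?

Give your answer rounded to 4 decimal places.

Answer: 2.0008

Derivation:
Step 0: x=[8.0000 13.0000 20.0000] v=[0.0000 0.0000 -2.0000]
Step 1: x=[7.6250 13.2500 19.3750] v=[-1.5000 1.0000 -2.5000]
Step 2: x=[7.0000 13.5625 18.7344] v=[-2.5000 1.2500 -2.5625]
Step 3: x=[6.3203 13.7012 18.1973] v=[-2.7188 0.5547 -2.1485]
Step 4: x=[5.7732 13.4793 17.8482] v=[-2.1885 -0.8877 -1.3966]
Step 5: x=[5.4677 12.8402 17.7029] v=[-1.2221 -2.5563 -0.5811]
Step 6: x=[5.4003 11.8874 17.6998] v=[-0.2697 -3.8112 -0.0125]
Step 7: x=[5.4687 10.8503 17.7201] v=[0.2737 -4.1486 0.0813]
Step 8: x=[5.5263 9.9992 17.6317] v=[0.2302 -3.4045 -0.3536]
Max displacement = 2.0008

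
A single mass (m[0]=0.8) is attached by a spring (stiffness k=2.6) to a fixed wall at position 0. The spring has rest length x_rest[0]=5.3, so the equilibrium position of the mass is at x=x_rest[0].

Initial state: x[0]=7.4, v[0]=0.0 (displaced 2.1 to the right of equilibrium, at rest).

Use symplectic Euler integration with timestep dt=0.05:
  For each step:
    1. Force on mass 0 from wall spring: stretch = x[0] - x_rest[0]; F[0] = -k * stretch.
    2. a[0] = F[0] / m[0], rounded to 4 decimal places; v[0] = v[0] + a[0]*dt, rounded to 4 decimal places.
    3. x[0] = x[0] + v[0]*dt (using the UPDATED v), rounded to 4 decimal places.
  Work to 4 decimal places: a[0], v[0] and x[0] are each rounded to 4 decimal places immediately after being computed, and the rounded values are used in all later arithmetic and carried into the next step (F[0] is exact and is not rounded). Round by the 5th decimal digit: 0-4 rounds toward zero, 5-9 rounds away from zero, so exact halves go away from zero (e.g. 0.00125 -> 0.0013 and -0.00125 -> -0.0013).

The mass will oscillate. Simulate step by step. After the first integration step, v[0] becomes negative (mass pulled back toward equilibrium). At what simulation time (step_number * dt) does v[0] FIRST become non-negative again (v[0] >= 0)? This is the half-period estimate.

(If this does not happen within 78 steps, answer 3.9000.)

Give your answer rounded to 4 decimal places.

Step 0: x=[7.4000] v=[0.0000]
Step 1: x=[7.3829] v=[-0.3413]
Step 2: x=[7.3489] v=[-0.6798]
Step 3: x=[7.2983] v=[-1.0127]
Step 4: x=[7.2314] v=[-1.3374]
Step 5: x=[7.1488] v=[-1.6513]
Step 6: x=[7.0512] v=[-1.9517]
Step 7: x=[6.9394] v=[-2.2363]
Step 8: x=[6.8143] v=[-2.5027]
Step 9: x=[6.6769] v=[-2.7488]
Step 10: x=[6.5283] v=[-2.9725]
Step 11: x=[6.3697] v=[-3.1721]
Step 12: x=[6.2024] v=[-3.3459]
Step 13: x=[6.0278] v=[-3.4925]
Step 14: x=[5.8473] v=[-3.6108]
Step 15: x=[5.6623] v=[-3.6997]
Step 16: x=[5.4744] v=[-3.7586]
Step 17: x=[5.2851] v=[-3.7869]
Step 18: x=[5.0959] v=[-3.7845]
Step 19: x=[4.9083] v=[-3.7513]
Step 20: x=[4.7239] v=[-3.6877]
Step 21: x=[4.5442] v=[-3.5941]
Step 22: x=[4.3706] v=[-3.4713]
Step 23: x=[4.2046] v=[-3.3203]
Step 24: x=[4.0475] v=[-3.1423]
Step 25: x=[3.9006] v=[-2.9388]
Step 26: x=[3.7650] v=[-2.7114]
Step 27: x=[3.6419] v=[-2.4620]
Step 28: x=[3.5323] v=[-2.1926]
Step 29: x=[3.4370] v=[-1.9054]
Step 30: x=[3.3569] v=[-1.6027]
Step 31: x=[3.2926] v=[-1.2869]
Step 32: x=[3.2446] v=[-0.9607]
Step 33: x=[3.2133] v=[-0.6267]
Step 34: x=[3.1989] v=[-0.2876]
Step 35: x=[3.2016] v=[0.0538]
First v>=0 after going negative at step 35, time=1.7500

Answer: 1.7500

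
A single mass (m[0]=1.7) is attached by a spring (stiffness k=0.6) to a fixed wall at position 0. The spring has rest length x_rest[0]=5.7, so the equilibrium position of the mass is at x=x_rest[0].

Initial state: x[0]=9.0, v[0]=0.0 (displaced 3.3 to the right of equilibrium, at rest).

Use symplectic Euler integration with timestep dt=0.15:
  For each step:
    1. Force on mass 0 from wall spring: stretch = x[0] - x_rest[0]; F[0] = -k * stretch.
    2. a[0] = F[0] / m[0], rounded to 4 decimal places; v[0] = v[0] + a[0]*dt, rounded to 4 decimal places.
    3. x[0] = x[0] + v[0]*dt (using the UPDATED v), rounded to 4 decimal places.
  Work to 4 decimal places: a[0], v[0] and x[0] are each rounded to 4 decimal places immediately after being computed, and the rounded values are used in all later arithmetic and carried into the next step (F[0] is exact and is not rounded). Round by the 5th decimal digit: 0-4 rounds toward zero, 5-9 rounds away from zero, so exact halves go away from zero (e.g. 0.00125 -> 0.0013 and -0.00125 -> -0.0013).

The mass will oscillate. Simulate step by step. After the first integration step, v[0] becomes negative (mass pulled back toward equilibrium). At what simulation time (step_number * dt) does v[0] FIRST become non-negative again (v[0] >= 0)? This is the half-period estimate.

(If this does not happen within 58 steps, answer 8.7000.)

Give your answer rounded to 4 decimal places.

Step 0: x=[9.0000] v=[0.0000]
Step 1: x=[8.9738] v=[-0.1747]
Step 2: x=[8.9216] v=[-0.3480]
Step 3: x=[8.8438] v=[-0.5186]
Step 4: x=[8.7411] v=[-0.6850]
Step 5: x=[8.6142] v=[-0.8460]
Step 6: x=[8.4642] v=[-1.0003]
Step 7: x=[8.2922] v=[-1.1466]
Step 8: x=[8.0996] v=[-1.2838]
Step 9: x=[7.8880] v=[-1.4108]
Step 10: x=[7.6590] v=[-1.5266]
Step 11: x=[7.4145] v=[-1.6303]
Step 12: x=[7.1563] v=[-1.7211]
Step 13: x=[6.8866] v=[-1.7982]
Step 14: x=[6.6075] v=[-1.8610]
Step 15: x=[6.3212] v=[-1.9090]
Step 16: x=[6.0299] v=[-1.9419]
Step 17: x=[5.7360] v=[-1.9594]
Step 18: x=[5.4418] v=[-1.9613]
Step 19: x=[5.1497] v=[-1.9476]
Step 20: x=[4.8619] v=[-1.9185]
Step 21: x=[4.5808] v=[-1.8741]
Step 22: x=[4.3086] v=[-1.8149]
Step 23: x=[4.0474] v=[-1.7412]
Step 24: x=[3.7993] v=[-1.6537]
Step 25: x=[3.5663] v=[-1.5531]
Step 26: x=[3.3503] v=[-1.4401]
Step 27: x=[3.1529] v=[-1.3157]
Step 28: x=[2.9758] v=[-1.1809]
Step 29: x=[2.8203] v=[-1.0367]
Step 30: x=[2.6877] v=[-0.8842]
Step 31: x=[2.5790] v=[-0.7247]
Step 32: x=[2.4951] v=[-0.5595]
Step 33: x=[2.4366] v=[-0.3898]
Step 34: x=[2.4041] v=[-0.2170]
Step 35: x=[2.3977] v=[-0.0425]
Step 36: x=[2.4175] v=[0.1323]
First v>=0 after going negative at step 36, time=5.4000

Answer: 5.4000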